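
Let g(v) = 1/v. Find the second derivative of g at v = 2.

1/4

Use the known series and substitute for the argument.
The coefficient of (v - 2)^2 in the expansion is 1/8, so g′′(2) = 2! * (1/8) = 1/4.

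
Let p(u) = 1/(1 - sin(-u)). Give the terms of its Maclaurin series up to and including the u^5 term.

Plug the Maclaurin series of the inner function into that of the outer and collect terms.
[u^0] = 1;  [u^1] = -1;  [u^2] = 1;  [u^3] = -5/6;  [u^4] = 2/3;  [u^5] = -61/120.

-61*u^5/120 + 2*u^4/3 - 5*u^3/6 + u^2 - u + 1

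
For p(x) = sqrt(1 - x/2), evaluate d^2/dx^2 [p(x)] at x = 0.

-1/16

Apply the Taylor formula c_k = f^(k)(a)/k!.
The coefficient of x^2 in the expansion is -1/32, so p′′(0) = 2! * (-1/32) = -1/16.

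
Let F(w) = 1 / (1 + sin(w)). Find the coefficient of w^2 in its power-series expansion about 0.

Use the geometric series for the reciprocal, then substitute.
So c_2 = F′′(0)/2! = 1.

1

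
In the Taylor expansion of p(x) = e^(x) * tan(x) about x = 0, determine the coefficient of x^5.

Multiply the two series term by term and collect like powers.
p(0) = 0
p′(0) = 1
p′′(0) = 2
p′′′(0) = 5
p^(4)(0) = 12
p^(5)(0) = 41
The Taylor polynomial is Σ p^(k)(0)/k! · x^k.

41/120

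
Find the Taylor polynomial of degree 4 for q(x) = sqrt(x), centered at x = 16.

[(x - 16)^0] = 4;  [(x - 16)^1] = 1/8;  [(x - 16)^2] = -1/512;  [(x - 16)^3] = 1/16384;  [(x - 16)^4] = -5/2097152.

-5*(x - 16)^4/2097152 + (x - 16)^3/16384 - (x - 16)^2/512 + (x - 16)/8 + 4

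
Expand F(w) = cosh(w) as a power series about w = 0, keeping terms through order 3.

F(0) = 1
F′(0) = 0
F′′(0) = 1
F′′′(0) = 0
Dividing each by k! gives the coefficients c_0, ..., c_3.

w^2/2 + 1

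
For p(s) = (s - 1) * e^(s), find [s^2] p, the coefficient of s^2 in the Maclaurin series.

1/2

Multiply each power in the prefactor through the base expansion.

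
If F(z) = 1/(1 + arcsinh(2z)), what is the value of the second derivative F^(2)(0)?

Substitute the inner expansion into the outer series and collect powers.
From the series, [z^2] F = 4; multiply by 2! = 2 to get 8.

8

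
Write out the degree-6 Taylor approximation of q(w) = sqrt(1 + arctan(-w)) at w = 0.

-1489*w^6/46080 - 83*w^5/1280 + 17*w^4/384 + 5*w^3/48 - w^2/8 - w/2 + 1

Let u equal the inner series; expand the outer function in u and truncate.
[w^0] = 1;  [w^1] = -1/2;  [w^2] = -1/8;  [w^3] = 5/48;  [w^4] = 17/384;  [w^5] = -83/1280;  [w^6] = -1489/46080.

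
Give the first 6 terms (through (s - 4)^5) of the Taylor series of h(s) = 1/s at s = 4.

-(s - 4)^5/4096 + (s - 4)^4/1024 - (s - 4)^3/256 + (s - 4)^2/64 - (s - 4)/16 + 1/4

Compute the successive derivatives at the expansion point and divide by k!.
[(s - 4)^0] = 1/4;  [(s - 4)^1] = -1/16;  [(s - 4)^2] = 1/64;  [(s - 4)^3] = -1/256;  [(s - 4)^4] = 1/1024;  [(s - 4)^5] = -1/4096.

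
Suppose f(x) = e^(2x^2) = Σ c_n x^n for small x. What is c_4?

2

Apply the Taylor formula c_k = f^(k)(a)/k!.
f(0) = 1
f′(0) = 0
f′′(0) = 4
f′′′(0) = 0
f^(4)(0) = 48
So c_4 = f^(4)(0)/4! = 2.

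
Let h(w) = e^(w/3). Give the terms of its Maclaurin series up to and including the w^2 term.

Differentiate repeatedly and evaluate at the center.

w^2/18 + w/3 + 1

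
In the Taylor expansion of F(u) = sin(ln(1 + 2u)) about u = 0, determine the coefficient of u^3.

Plug the Maclaurin series of the inner function into that of the outer and collect terms.
F(0) = 0
F′(0) = 2
F′′(0) = -4
F′′′(0) = 8
The Taylor polynomial is Σ F^(k)(0)/k! · u^k.

4/3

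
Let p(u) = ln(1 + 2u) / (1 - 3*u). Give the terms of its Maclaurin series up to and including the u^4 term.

40*u^4 + 44*u^3/3 + 4*u^2 + 2*u

Use 1/(1 - r) = Σ r^k on the denominator, then take the Cauchy product.
p(0) = 0
p′(0) = 2
p′′(0) = 8
p′′′(0) = 88
p^(4)(0) = 960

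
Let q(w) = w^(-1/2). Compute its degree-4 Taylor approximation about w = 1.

Differentiate repeatedly and evaluate at the center.
q(1) = 1
q′(1) = -1/2
q′′(1) = 3/4
q′′′(1) = -15/8
q^(4)(1) = 105/16
The Taylor polynomial is Σ q^(k)(1)/k! · (w - 1)^k.

35*(w - 1)^4/128 - 5*(w - 1)^3/16 + 3*(w - 1)^2/8 - (w - 1)/2 + 1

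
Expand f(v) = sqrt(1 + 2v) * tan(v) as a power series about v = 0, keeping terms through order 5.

-79*v^5/120 + 5*v^4/6 - v^3/6 + v^2 + v

Take the Cauchy product of the two expansions.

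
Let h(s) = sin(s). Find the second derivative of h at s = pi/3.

-sqrt(3)/2

Differentiate repeatedly and evaluate at the center.
The coefficient of (s - pi/3)^2 in the expansion is -sqrt(3)/4, so h′′(pi/3) = 2! * (-sqrt(3)/4) = -sqrt(3)/2.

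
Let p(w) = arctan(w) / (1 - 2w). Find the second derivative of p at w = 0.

4

Multiply the two series term by term and collect like powers.
The coefficient of w^2 in the expansion is 2, so p′′(0) = 2! * (2) = 4.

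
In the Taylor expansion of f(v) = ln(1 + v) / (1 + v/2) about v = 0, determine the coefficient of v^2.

-1

Multiply the two series term by term and collect like powers.
f(0) = 0
f′(0) = 1
f′′(0) = -2
So c_2 = f′′(0)/2! = -1.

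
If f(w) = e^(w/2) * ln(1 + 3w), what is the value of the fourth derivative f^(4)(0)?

Multiply the two series term by term and collect like powers.
The coefficient of w^4 in the expansion is -65/4, so f^(4)(0) = 4! * (-65/4) = -390.

-390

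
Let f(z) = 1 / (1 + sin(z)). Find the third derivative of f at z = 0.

Expand as Σ (-1)^k u^k with u equal to the inner function's series.
The coefficient of z^3 in the expansion is -5/6, so f′′′(0) = 3! * (-5/6) = -5.

-5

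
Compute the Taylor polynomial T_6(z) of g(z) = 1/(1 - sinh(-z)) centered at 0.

Let u equal the inner series; expand the outer function in u and truncate.
[z^0] = 1;  [z^1] = -1;  [z^2] = 1;  [z^3] = -7/6;  [z^4] = 4/3;  [z^5] = -181/120;  [z^6] = 77/45.

77*z^6/45 - 181*z^5/120 + 4*z^4/3 - 7*z^3/6 + z^2 - z + 1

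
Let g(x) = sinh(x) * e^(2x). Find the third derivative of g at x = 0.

13

Write out both Maclaurin series and multiply, keeping only the needed powers.
The coefficient of x^3 in the expansion is 13/6, so g′′′(0) = 3! * (13/6) = 13.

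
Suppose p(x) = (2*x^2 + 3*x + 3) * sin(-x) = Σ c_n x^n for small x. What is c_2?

-3

Shift and add copies of the series according to the polynomial's terms.
p(0) = 0
p′(0) = -3
p′′(0) = -6
So c_2 = p′′(0)/2! = -3.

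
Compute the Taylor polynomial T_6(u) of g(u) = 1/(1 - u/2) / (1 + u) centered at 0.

Take the Cauchy product of the two expansions.
g(0) = 1
g′(0) = -1/2
g′′(0) = 3/2
g′′′(0) = -15/4
g^(4)(0) = 33/2
g^(5)(0) = -315/4
g^(6)(0) = 1935/4
Dividing each by k! gives the coefficients c_0, ..., c_6.

43*u^6/64 - 21*u^5/32 + 11*u^4/16 - 5*u^3/8 + 3*u^2/4 - u/2 + 1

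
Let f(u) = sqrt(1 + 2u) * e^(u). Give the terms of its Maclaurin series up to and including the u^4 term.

-u^4/6 + 2*u^3/3 + u^2 + 2*u + 1

Take the Cauchy product of the two expansions.
[u^0] = 1;  [u^1] = 2;  [u^2] = 1;  [u^3] = 2/3;  [u^4] = -1/6.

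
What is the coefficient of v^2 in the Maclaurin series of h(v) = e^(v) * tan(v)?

1

Expand each factor separately, then convolve coefficients.
h(0) = 0
h′(0) = 1
h′′(0) = 2
So c_2 = h′′(0)/2! = 1.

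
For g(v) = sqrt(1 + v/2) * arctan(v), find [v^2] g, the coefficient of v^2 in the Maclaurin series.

1/4

Write out both Maclaurin series and multiply, keeping only the needed powers.
So c_2 = g′′(0)/2! = 1/4.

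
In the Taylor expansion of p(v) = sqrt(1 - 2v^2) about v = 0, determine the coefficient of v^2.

c_2 = p′′(0)/2! = -1.

-1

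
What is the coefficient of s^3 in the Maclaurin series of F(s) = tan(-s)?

F(0) = 0
F′(0) = -1
F′′(0) = 0
F′′′(0) = -2

-1/3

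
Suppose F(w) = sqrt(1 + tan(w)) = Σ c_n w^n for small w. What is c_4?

Let u equal the inner series; expand the outer function in u and truncate.
F(0) = 1
F′(0) = 1/2
F′′(0) = -1/4
F′′′(0) = 11/8
F^(4)(0) = -47/16
So c_4 = F^(4)(0)/4! = -47/384.

-47/384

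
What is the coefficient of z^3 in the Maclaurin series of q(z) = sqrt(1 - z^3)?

-1/2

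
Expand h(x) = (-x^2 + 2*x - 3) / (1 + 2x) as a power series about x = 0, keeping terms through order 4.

-68*x^4 + 34*x^3 - 17*x^2 + 8*x - 3

Shift and add copies of the series according to the polynomial's terms.
h(0) = -3
h′(0) = 8
h′′(0) = -34
h′′′(0) = 204
h^(4)(0) = -1632
Then c_k = h^(k)(0)/k! gives each Taylor coefficient.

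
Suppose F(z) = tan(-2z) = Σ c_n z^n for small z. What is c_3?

-8/3

Compute the successive derivatives at the expansion point and divide by k!.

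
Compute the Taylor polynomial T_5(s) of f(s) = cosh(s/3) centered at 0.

Differentiate repeatedly and evaluate at the center.

s^4/1944 + s^2/18 + 1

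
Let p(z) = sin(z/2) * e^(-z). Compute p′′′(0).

11/8

Take the Cauchy product of the two expansions.
From the series, [z^3] p = 11/48; multiply by 3! = 6 to get 11/8.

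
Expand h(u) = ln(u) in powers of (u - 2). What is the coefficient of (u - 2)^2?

-1/8

h(2) = ln(2)
h′(2) = 1/2
h′′(2) = -1/4
So c_2 = h′′(2)/2! = -1/8.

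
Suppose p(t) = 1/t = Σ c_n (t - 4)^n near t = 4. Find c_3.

-1/256

[(t - 4)^0] = 1/4;  [(t - 4)^1] = -1/16;  [(t - 4)^2] = 1/64;  [(t - 4)^3] = -1/256.
So c_3 = p′′′(4)/3! = -1/256.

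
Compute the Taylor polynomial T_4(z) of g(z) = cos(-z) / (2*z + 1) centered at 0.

Use 1/(1 - r) = Σ r^k on the denominator, then take the Cauchy product.
g(0) = 1
g′(0) = -2
g′′(0) = 7
g′′′(0) = -42
g^(4)(0) = 337

337*z^4/24 - 7*z^3 + 7*z^2/2 - 2*z + 1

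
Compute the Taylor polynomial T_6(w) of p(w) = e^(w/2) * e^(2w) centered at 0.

3125*w^6/9216 + 625*w^5/768 + 625*w^4/384 + 125*w^3/48 + 25*w^2/8 + 5*w/2 + 1

Write out both Maclaurin series and multiply, keeping only the needed powers.
p(0) = 1
p′(0) = 5/2
p′′(0) = 25/4
p′′′(0) = 125/8
p^(4)(0) = 625/16
p^(5)(0) = 3125/32
p^(6)(0) = 15625/64
Dividing each by k! gives the coefficients c_0, ..., c_6.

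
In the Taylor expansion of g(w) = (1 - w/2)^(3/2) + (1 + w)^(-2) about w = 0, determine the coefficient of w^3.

-511/128

Add the two expansions coefficient-wise.
So c_3 = g′′′(0)/3! = -511/128.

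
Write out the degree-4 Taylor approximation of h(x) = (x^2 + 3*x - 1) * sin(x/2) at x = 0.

-x^4/16 + 25*x^3/48 + 3*x^2/2 - x/2

Distribute the polynomial across the series and collect like powers.
[x^0] = 0;  [x^1] = -1/2;  [x^2] = 3/2;  [x^3] = 25/48;  [x^4] = -1/16.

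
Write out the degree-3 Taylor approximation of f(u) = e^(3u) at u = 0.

9*u^3/2 + 9*u^2/2 + 3*u + 1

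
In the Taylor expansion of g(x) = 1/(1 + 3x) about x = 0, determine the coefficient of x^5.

-243

g(0) = 1
g′(0) = -3
g′′(0) = 18
g′′′(0) = -162
g^(4)(0) = 1944
g^(5)(0) = -29160
So c_5 = g^(5)(0)/5! = -243.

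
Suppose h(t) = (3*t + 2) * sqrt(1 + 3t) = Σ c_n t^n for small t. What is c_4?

Multiply each power in the prefactor through the base expansion.
So c_4 = h^(4)(0)/4! = -81/64.

-81/64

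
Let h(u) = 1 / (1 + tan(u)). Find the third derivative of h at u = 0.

-8

Write 1/(1+u) = 1 - u + u^2 - u^3 + ... and substitute the series for u.
The coefficient of u^3 in the expansion is -4/3, so h′′′(0) = 3! * (-4/3) = -8.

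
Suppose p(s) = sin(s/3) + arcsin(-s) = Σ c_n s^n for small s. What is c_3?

Combine the two series term by term.
p(0) = 0
p′(0) = -2/3
p′′(0) = 0
p′′′(0) = -28/27

-14/81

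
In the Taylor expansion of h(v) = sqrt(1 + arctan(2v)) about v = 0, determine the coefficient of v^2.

-1/2

Substitute the inner expansion into the outer series and collect powers.
[v^0] = 1;  [v^1] = 1;  [v^2] = -1/2.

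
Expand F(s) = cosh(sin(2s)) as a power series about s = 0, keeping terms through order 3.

2*s^2 + 1

Plug the Maclaurin series of the inner function into that of the outer and collect terms.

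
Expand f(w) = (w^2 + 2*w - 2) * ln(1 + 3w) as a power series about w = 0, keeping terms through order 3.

-24*w^3 + 15*w^2 - 6*w

Distribute the polynomial across the series and collect like powers.
f(0) = 0
f′(0) = -6
f′′(0) = 30
f′′′(0) = -144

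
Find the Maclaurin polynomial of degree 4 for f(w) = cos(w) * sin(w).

-2*w^3/3 + w

Take the Cauchy product of the two expansions.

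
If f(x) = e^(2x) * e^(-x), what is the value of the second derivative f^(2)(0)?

Write out both Maclaurin series and multiply, keeping only the needed powers.
From the series, [x^2] f = 1/2; multiply by 2! = 2 to get 1.

1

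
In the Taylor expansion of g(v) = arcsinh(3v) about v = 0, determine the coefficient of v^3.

Compute the successive derivatives at the expansion point and divide by k!.
[v^0] = 0;  [v^1] = 3;  [v^2] = 0;  [v^3] = -9/2.
So c_3 = g′′′(0)/3! = -9/2.

-9/2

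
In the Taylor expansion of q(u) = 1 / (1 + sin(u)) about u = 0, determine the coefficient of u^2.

1

Use the geometric series for the reciprocal, then substitute.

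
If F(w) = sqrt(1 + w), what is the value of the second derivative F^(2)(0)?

-1/4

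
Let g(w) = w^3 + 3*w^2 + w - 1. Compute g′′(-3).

-12

The coefficient of (w + 3)^2 in the expansion is -6, so g′′(-3) = 2! * (-6) = -12.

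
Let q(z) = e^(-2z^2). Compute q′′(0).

Apply the Taylor formula c_k = f^(k)(a)/k!.
The coefficient of z^2 in the expansion is -2, so q′′(0) = 2! * (-2) = -4.

-4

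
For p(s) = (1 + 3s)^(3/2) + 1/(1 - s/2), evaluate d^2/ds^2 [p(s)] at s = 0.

Expand each term separately and add.
From the series, [s^2] p = 29/8; multiply by 2! = 2 to get 29/4.

29/4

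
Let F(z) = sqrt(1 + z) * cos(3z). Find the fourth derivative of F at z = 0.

Write out both Maclaurin series and multiply, keeping only the needed powers.
The coefficient of z^4 in the expansion is 499/128, so F^(4)(0) = 4! * (499/128) = 1497/16.

1497/16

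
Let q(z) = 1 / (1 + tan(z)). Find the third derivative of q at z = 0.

-8

Write 1/(1+u) = 1 - u + u^2 - u^3 + ... and substitute the series for u.
The coefficient of z^3 in the expansion is -4/3, so q′′′(0) = 3! * (-4/3) = -8.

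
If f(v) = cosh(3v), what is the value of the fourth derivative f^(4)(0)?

81

Differentiate repeatedly and evaluate at the center.
The coefficient of v^4 in the expansion is 27/8, so f^(4)(0) = 4! * (27/8) = 81.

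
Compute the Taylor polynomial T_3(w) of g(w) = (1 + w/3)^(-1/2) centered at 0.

-5*w^3/432 + w^2/24 - w/6 + 1

g(0) = 1
g′(0) = -1/6
g′′(0) = 1/12
g′′′(0) = -5/72
Then c_k = g^(k)(0)/k! gives each Taylor coefficient.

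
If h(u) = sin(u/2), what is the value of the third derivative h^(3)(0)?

-1/8

The coefficient of u^3 in the expansion is -1/48, so h′′′(0) = 3! * (-1/48) = -1/8.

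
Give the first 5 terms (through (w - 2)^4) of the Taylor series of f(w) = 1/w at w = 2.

(w - 2)^4/32 - (w - 2)^3/16 + (w - 2)^2/8 - (w - 2)/4 + 1/2

Use the known series and substitute for the argument.
f(2) = 1/2
f′(2) = -1/4
f′′(2) = 1/4
f′′′(2) = -3/8
f^(4)(2) = 3/4
The Taylor polynomial is Σ f^(k)(2)/k! · (w - 2)^k.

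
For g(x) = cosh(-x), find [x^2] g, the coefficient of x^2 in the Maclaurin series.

1/2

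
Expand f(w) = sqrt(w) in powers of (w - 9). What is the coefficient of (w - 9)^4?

-5/279936

f(9) = 3
f′(9) = 1/6
f′′(9) = -1/108
f′′′(9) = 1/648
f^(4)(9) = -5/11664
The Taylor polynomial is Σ f^(k)(9)/k! · (w - 9)^k.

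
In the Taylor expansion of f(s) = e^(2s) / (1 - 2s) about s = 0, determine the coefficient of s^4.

Take the Cauchy product of the two expansions.
[s^0] = 1;  [s^1] = 4;  [s^2] = 10;  [s^3] = 64/3;  [s^4] = 130/3.
So c_4 = f^(4)(0)/4! = 130/3.

130/3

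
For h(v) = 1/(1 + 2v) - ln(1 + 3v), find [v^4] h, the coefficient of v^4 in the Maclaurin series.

145/4

Add the two expansions coefficient-wise.
h(0) = 1
h′(0) = -5
h′′(0) = 17
h′′′(0) = -102
h^(4)(0) = 870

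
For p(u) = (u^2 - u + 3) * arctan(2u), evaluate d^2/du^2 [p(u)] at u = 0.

Shift and add copies of the series according to the polynomial's terms.
The coefficient of u^2 in the expansion is -2, so p′′(0) = 2! * (-2) = -4.

-4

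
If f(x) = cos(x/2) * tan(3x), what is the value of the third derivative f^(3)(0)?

207/4

Take the Cauchy product of the two expansions.
The coefficient of x^3 in the expansion is 69/8, so f′′′(0) = 3! * (69/8) = 207/4.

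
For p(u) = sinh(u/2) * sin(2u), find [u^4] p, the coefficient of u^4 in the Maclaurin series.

-5/8

Take the Cauchy product of the two expansions.
p(0) = 0
p′(0) = 0
p′′(0) = 2
p′′′(0) = 0
p^(4)(0) = -15
The Taylor polynomial is Σ p^(k)(0)/k! · u^k.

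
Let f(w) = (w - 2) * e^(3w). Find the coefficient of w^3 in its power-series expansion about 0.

Multiply each power in the prefactor through the base expansion.
f(0) = -2
f′(0) = -5
f′′(0) = -12
f′′′(0) = -27

-9/2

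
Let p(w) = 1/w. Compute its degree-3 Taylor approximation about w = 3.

p(3) = 1/3
p′(3) = -1/9
p′′(3) = 2/27
p′′′(3) = -2/27
Then c_k = p^(k)(3)/k! gives each Taylor coefficient.

-(w - 3)^3/81 + (w - 3)^2/27 - (w - 3)/9 + 1/3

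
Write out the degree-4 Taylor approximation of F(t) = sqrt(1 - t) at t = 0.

-5*t^4/128 - t^3/16 - t^2/8 - t/2 + 1

[t^0] = 1;  [t^1] = -1/2;  [t^2] = -1/8;  [t^3] = -1/16;  [t^4] = -5/128.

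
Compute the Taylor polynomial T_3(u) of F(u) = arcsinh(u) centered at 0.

Apply the Taylor formula c_k = f^(k)(a)/k!.
[u^0] = 0;  [u^1] = 1;  [u^2] = 0;  [u^3] = -1/6.

-u^3/6 + u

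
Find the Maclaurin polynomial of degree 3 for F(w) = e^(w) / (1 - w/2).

Multiply the two series term by term and collect like powers.
F(0) = 1
F′(0) = 3/2
F′′(0) = 5/2
F′′′(0) = 19/4
Then c_k = F^(k)(0)/k! gives each Taylor coefficient.

19*w^3/24 + 5*w^2/4 + 3*w/2 + 1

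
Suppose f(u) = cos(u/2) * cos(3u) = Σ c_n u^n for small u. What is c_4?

1513/384

Expand each factor separately, then convolve coefficients.
f(0) = 1
f′(0) = 0
f′′(0) = -37/4
f′′′(0) = 0
f^(4)(0) = 1513/16
Dividing each by k! gives the coefficients c_0, ..., c_4.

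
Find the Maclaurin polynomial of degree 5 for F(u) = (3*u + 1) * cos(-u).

Shift and add copies of the series according to the polynomial's terms.
F(0) = 1
F′(0) = 3
F′′(0) = -1
F′′′(0) = -9
F^(4)(0) = 1
F^(5)(0) = 15
The Taylor polynomial is Σ F^(k)(0)/k! · u^k.

u^5/8 + u^4/24 - 3*u^3/2 - u^2/2 + 3*u + 1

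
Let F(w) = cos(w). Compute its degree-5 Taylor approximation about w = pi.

Differentiate repeatedly and evaluate at the center.

-(w - pi)^4/24 + (w - pi)^2/2 - 1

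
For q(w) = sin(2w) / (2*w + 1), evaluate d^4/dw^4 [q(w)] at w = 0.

-320

Use 1/(1 - r) = Σ r^k on the denominator, then take the Cauchy product.
The coefficient of w^4 in the expansion is -40/3, so q^(4)(0) = 4! * (-40/3) = -320.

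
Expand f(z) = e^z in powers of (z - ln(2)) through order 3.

(z - ln(2))^3/3 + (z - ln(2))^2 + 2*(z - ln(2)) + 2

[(z - ln(2))^0] = 2;  [(z - ln(2))^1] = 2;  [(z - ln(2))^2] = 1;  [(z - ln(2))^3] = 1/3.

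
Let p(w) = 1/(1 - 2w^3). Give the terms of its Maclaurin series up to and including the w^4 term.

2*w^3 + 1

p(0) = 1
p′(0) = 0
p′′(0) = 0
p′′′(0) = 12
p^(4)(0) = 0
The Taylor polynomial is Σ p^(k)(0)/k! · w^k.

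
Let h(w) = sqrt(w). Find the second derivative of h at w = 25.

The coefficient of (w - 25)^2 in the expansion is -1/1000, so h′′(25) = 2! * (-1/1000) = -1/500.

-1/500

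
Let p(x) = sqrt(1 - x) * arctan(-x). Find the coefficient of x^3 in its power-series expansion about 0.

11/24

Write out both Maclaurin series and multiply, keeping only the needed powers.
[x^0] = 0;  [x^1] = -1;  [x^2] = 1/2;  [x^3] = 11/24.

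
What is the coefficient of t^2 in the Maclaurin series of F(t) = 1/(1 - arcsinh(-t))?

1

Substitute the inner expansion into the outer series and collect powers.
[t^0] = 1;  [t^1] = -1;  [t^2] = 1.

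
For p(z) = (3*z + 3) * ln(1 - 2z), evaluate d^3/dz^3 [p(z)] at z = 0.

Shift and add copies of the series according to the polynomial's terms.
The coefficient of z^3 in the expansion is -14, so p′′′(0) = 3! * (-14) = -84.

-84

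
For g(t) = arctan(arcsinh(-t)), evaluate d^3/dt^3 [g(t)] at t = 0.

3

Plug the Maclaurin series of the inner function into that of the outer and collect terms.
From the series, [t^3] g = 1/2; multiply by 3! = 6 to get 3.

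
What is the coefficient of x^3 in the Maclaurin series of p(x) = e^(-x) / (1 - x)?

1/3

Expand 1/(denominator) as a geometric series and multiply by the numerator's series.
p(0) = 1
p′(0) = 0
p′′(0) = 1
p′′′(0) = 2
The Taylor polynomial is Σ p^(k)(0)/k! · x^k.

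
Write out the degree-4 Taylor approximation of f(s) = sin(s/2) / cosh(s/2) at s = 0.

-s^3/12 + s/2

Write the quotient as an unknown series and match coefficients against numerator = denominator · series.
f(0) = 0
f′(0) = 1/2
f′′(0) = 0
f′′′(0) = -1/2
f^(4)(0) = 0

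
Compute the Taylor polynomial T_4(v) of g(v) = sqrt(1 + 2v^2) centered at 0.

g(0) = 1
g′(0) = 0
g′′(0) = 2
g′′′(0) = 0
g^(4)(0) = -12
Then c_k = g^(k)(0)/k! gives each Taylor coefficient.

-v^4/2 + v^2 + 1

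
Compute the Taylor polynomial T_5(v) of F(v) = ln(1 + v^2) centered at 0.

-v^4/2 + v^2

F(0) = 0
F′(0) = 0
F′′(0) = 2
F′′′(0) = 0
F^(4)(0) = -12
F^(5)(0) = 0
Dividing each by k! gives the coefficients c_0, ..., c_5.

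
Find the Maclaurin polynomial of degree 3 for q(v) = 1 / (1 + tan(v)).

-4*v^3/3 + v^2 - v + 1

Expand as Σ (-1)^k u^k with u equal to the inner function's series.
q(0) = 1
q′(0) = -1
q′′(0) = 2
q′′′(0) = -8
Dividing each by k! gives the coefficients c_0, ..., c_3.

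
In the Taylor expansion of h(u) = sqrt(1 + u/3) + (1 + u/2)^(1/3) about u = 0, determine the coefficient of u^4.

-95/31104

Combine the two series term by term.
So c_4 = h^(4)(0)/4! = -95/31104.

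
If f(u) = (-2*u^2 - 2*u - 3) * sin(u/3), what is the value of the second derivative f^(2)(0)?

-4/3

Shift and add copies of the series according to the polynomial's terms.
From the series, [u^2] f = -2/3; multiply by 2! = 2 to get -4/3.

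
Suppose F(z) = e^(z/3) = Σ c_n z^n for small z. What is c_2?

1/18

F(0) = 1
F′(0) = 1/3
F′′(0) = 1/9
So c_2 = F′′(0)/2! = 1/18.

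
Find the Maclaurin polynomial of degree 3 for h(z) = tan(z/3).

Compute the successive derivatives at the expansion point and divide by k!.

z^3/81 + z/3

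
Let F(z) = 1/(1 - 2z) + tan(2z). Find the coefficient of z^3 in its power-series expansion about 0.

32/3

Combine the two series term by term.
[z^0] = 1;  [z^1] = 4;  [z^2] = 4;  [z^3] = 32/3.
So c_3 = F′′′(0)/3! = 32/3.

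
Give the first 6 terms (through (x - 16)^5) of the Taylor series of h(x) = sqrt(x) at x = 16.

Use the known series and substitute for the argument.
h(16) = 4
h′(16) = 1/8
h′′(16) = -1/256
h′′′(16) = 3/8192
h^(4)(16) = -15/262144
h^(5)(16) = 105/8388608

7*(x - 16)^5/67108864 - 5*(x - 16)^4/2097152 + (x - 16)^3/16384 - (x - 16)^2/512 + (x - 16)/8 + 4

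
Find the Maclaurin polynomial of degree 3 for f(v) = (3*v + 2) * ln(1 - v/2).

Shift and add copies of the series according to the polynomial's terms.
f(0) = 0
f′(0) = -1
f′′(0) = -7/2
f′′′(0) = -11/4

-11*v^3/24 - 7*v^2/4 - v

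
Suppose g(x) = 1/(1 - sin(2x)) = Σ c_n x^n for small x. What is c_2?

Compose series: expand the inner function first, then feed it into the outer expansion.
So c_2 = g′′(0)/2! = 4.

4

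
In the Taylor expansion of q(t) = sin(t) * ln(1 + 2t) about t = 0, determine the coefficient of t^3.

Take the Cauchy product of the two expansions.
q(0) = 0
q′(0) = 0
q′′(0) = 4
q′′′(0) = -12

-2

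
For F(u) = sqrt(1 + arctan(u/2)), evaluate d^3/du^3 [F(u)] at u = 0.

Compose series: expand the inner function first, then feed it into the outer expansion.
The coefficient of u^3 in the expansion is -5/384, so F′′′(0) = 3! * (-5/384) = -5/64.

-5/64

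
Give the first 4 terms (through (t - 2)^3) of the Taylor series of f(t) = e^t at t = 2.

(t - 2)^3*e^(2)/6 + (t - 2)^2*e^(2)/2 + (t - 2)*e^(2) + e^(2)

f(2) = e^(2)
f′(2) = e^(2)
f′′(2) = e^(2)
f′′′(2) = e^(2)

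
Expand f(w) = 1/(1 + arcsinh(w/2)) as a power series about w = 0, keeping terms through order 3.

-5*w^3/48 + w^2/4 - w/2 + 1

Substitute the inner expansion into the outer series and collect powers.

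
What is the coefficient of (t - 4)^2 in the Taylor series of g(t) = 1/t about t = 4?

g(4) = 1/4
g′(4) = -1/16
g′′(4) = 1/32
So c_2 = g′′(4)/2! = 1/64.

1/64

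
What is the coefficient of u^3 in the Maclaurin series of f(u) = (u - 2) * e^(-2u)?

14/3

Shift and add copies of the series according to the polynomial's terms.
f(0) = -2
f′(0) = 5
f′′(0) = -12
f′′′(0) = 28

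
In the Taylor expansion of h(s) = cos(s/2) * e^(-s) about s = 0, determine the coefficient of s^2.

3/8

Take the Cauchy product of the two expansions.
[s^0] = 1;  [s^1] = -1;  [s^2] = 3/8.
So c_2 = h′′(0)/2! = 3/8.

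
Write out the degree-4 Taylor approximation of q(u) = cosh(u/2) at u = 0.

u^4/384 + u^2/8 + 1

[u^0] = 1;  [u^1] = 0;  [u^2] = 1/8;  [u^3] = 0;  [u^4] = 1/384.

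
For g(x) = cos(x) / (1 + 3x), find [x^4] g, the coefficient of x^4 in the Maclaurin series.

Expand each factor separately, then convolve coefficients.
g(0) = 1
g′(0) = -3
g′′(0) = 17
g′′′(0) = -153
g^(4)(0) = 1837
Then c_k = g^(k)(0)/k! gives each Taylor coefficient.

1837/24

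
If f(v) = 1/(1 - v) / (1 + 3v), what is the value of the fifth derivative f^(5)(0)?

-21840

Take the Cauchy product of the two expansions.
The coefficient of v^5 in the expansion is -182, so f^(5)(0) = 5! * (-182) = -21840.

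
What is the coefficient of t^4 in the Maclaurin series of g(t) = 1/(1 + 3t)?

Differentiate repeatedly and evaluate at the center.
[t^0] = 1;  [t^1] = -3;  [t^2] = 9;  [t^3] = -27;  [t^4] = 81.

81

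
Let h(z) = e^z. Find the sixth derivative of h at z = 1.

e

From the series, [(z - 1)^6] h = e/720; multiply by 6! = 720 to get e.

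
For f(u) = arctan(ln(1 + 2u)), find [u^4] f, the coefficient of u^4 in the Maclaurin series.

4

Let u equal the inner series; expand the outer function in u and truncate.
[u^0] = 0;  [u^1] = 2;  [u^2] = -2;  [u^3] = 0;  [u^4] = 4.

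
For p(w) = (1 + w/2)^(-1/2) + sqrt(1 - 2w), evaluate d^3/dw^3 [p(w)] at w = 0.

-207/64

Add the two expansions coefficient-wise.
From the series, [w^3] p = -69/128; multiply by 3! = 6 to get -207/64.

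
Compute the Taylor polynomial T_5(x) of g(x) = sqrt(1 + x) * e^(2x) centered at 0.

1949*x^5/3840 + 449*x^4/384 + 103*x^3/48 + 23*x^2/8 + 5*x/2 + 1

Take the Cauchy product of the two expansions.
g(0) = 1
g′(0) = 5/2
g′′(0) = 23/4
g′′′(0) = 103/8
g^(4)(0) = 449/16
g^(5)(0) = 1949/32
Dividing each by k! gives the coefficients c_0, ..., c_5.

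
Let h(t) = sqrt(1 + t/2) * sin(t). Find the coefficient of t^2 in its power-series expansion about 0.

1/4

Expand each factor separately, then convolve coefficients.
h(0) = 0
h′(0) = 1
h′′(0) = 1/2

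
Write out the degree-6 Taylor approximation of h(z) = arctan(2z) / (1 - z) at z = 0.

86*z^6/15 + 86*z^5/15 - 2*z^4/3 - 2*z^3/3 + 2*z^2 + 2*z

Expand 1/(denominator) as a geometric series and multiply by the numerator's series.
h(0) = 0
h′(0) = 2
h′′(0) = 4
h′′′(0) = -4
h^(4)(0) = -16
h^(5)(0) = 688
h^(6)(0) = 4128
The Taylor polynomial is Σ h^(k)(0)/k! · z^k.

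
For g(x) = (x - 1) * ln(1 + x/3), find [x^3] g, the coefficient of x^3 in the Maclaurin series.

Shift and add copies of the series according to the polynomial's terms.
g(0) = 0
g′(0) = -1/3
g′′(0) = 7/9
g′′′(0) = -11/27
So c_3 = g′′′(0)/3! = -11/162.

-11/162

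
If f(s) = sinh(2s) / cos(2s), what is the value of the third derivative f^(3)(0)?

32

Invert the denominator's series and multiply.
The coefficient of s^3 in the expansion is 16/3, so f′′′(0) = 3! * (16/3) = 32.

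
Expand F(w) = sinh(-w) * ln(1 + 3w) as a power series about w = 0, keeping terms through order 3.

Take the Cauchy product of the two expansions.
F(0) = 0
F′(0) = 0
F′′(0) = -6
F′′′(0) = 27
Then c_k = F^(k)(0)/k! gives each Taylor coefficient.

9*w^3/2 - 3*w^2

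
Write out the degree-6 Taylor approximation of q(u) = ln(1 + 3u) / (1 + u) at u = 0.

-4137*u^6/20 + 1707*u^5/20 - 147*u^4/4 + 33*u^3/2 - 15*u^2/2 + 3*u

Multiply the two series term by term and collect like powers.
q(0) = 0
q′(0) = 3
q′′(0) = -15
q′′′(0) = 99
q^(4)(0) = -882
q^(5)(0) = 10242
q^(6)(0) = -148932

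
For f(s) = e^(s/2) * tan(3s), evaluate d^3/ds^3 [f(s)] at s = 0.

Take the Cauchy product of the two expansions.
The coefficient of s^3 in the expansion is 75/8, so f′′′(0) = 3! * (75/8) = 225/4.

225/4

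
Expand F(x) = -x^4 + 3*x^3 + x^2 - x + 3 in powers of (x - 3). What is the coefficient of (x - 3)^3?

-9

Differentiate repeatedly and evaluate at the center.
F(3) = 9
F′(3) = -22
F′′(3) = -52
F′′′(3) = -54
So c_3 = F′′′(3)/3! = -9.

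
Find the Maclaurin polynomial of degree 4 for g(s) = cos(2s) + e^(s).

17*s^4/24 + s^3/6 - 3*s^2/2 + s + 2

Expand each term separately and add.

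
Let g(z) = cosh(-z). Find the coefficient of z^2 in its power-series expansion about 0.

Apply the Taylor formula c_k = f^(k)(a)/k!.
[z^0] = 1;  [z^1] = 0;  [z^2] = 1/2.

1/2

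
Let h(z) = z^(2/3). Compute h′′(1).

-2/9

Compute the successive derivatives at the expansion point and divide by k!.
The coefficient of (z - 1)^2 in the expansion is -1/9, so h′′(1) = 2! * (-1/9) = -2/9.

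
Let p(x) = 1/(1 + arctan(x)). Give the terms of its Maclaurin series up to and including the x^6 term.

Compose series: expand the inner function first, then feed it into the outer expansion.
p(0) = 1
p′(0) = -1
p′′(0) = 2
p′′′(0) = -4
p^(4)(0) = 8
p^(5)(0) = -24
p^(6)(0) = 128
Dividing each by k! gives the coefficients c_0, ..., c_6.

8*x^6/45 - x^5/5 + x^4/3 - 2*x^3/3 + x^2 - x + 1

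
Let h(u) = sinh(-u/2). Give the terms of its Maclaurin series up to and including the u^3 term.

[u^0] = 0;  [u^1] = -1/2;  [u^2] = 0;  [u^3] = -1/48.

-u^3/48 - u/2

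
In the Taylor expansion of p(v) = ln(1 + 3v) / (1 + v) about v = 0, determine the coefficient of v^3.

Multiply the two series term by term and collect like powers.
p(0) = 0
p′(0) = 3
p′′(0) = -15
p′′′(0) = 99

33/2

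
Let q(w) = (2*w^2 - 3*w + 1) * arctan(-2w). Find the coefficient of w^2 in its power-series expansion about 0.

Shift and add copies of the series according to the polynomial's terms.
q(0) = 0
q′(0) = -2
q′′(0) = 12
So c_2 = q′′(0)/2! = 6.

6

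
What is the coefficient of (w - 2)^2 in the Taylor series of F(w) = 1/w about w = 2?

Differentiate repeatedly and evaluate at the center.
F(2) = 1/2
F′(2) = -1/4
F′′(2) = 1/4

1/8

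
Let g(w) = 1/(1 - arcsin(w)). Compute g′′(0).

Plug the Maclaurin series of the inner function into that of the outer and collect terms.
The coefficient of w^2 in the expansion is 1, so g′′(0) = 2! * (1) = 2.

2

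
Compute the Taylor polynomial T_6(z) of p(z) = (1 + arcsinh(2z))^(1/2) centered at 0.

-769*z^6/720 + 43*z^5/40 + z^4/24 - z^3/6 - z^2/2 + z + 1

Plug the Maclaurin series of the inner function into that of the outer and collect terms.
p(0) = 1
p′(0) = 1
p′′(0) = -1
p′′′(0) = -1
p^(4)(0) = 1
p^(5)(0) = 129
p^(6)(0) = -769
The Taylor polynomial is Σ p^(k)(0)/k! · z^k.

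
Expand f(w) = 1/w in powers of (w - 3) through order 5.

-(w - 3)^5/729 + (w - 3)^4/243 - (w - 3)^3/81 + (w - 3)^2/27 - (w - 3)/9 + 1/3

Compute the successive derivatives at the expansion point and divide by k!.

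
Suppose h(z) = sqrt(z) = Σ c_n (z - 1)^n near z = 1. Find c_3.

Compute the successive derivatives at the expansion point and divide by k!.

1/16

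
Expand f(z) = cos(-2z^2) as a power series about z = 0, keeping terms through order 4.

1 - 2*z^4

Apply the Taylor formula c_k = f^(k)(a)/k!.
f(0) = 1
f′(0) = 0
f′′(0) = 0
f′′′(0) = 0
f^(4)(0) = -48
Dividing each by k! gives the coefficients c_0, ..., c_4.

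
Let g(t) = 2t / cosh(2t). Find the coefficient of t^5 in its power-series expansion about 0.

Divide the numerator series by the denominator series (power-series long division).
g(0) = 0
g′(0) = 2
g′′(0) = 0
g′′′(0) = -24
g^(4)(0) = 0
g^(5)(0) = 800
Dividing each by k! gives the coefficients c_0, ..., c_5.

20/3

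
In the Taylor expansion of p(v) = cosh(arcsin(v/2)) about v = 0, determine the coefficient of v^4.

5/384

Substitute the inner expansion into the outer series and collect powers.
[v^0] = 1;  [v^1] = 0;  [v^2] = 1/8;  [v^3] = 0;  [v^4] = 5/384.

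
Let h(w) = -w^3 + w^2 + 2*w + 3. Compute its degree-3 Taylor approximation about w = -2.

h(-2) = 11
h′(-2) = -14
h′′(-2) = 14
h′′′(-2) = -6

-(w + 2)^3 + 7*(w + 2)^2 - 14*(w + 2) + 11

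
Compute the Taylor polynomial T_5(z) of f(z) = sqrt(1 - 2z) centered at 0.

[z^0] = 1;  [z^1] = -1;  [z^2] = -1/2;  [z^3] = -1/2;  [z^4] = -5/8;  [z^5] = -7/8.

-7*z^5/8 - 5*z^4/8 - z^3/2 - z^2/2 - z + 1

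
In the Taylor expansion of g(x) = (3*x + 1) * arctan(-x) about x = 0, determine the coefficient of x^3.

1/3

Shift and add copies of the series according to the polynomial's terms.
g(0) = 0
g′(0) = -1
g′′(0) = -6
g′′′(0) = 2
So c_3 = g′′′(0)/3! = 1/3.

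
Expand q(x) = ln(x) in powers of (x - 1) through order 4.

-(x - 1)^4/4 + (x - 1)^3/3 - (x - 1)^2/2 + (x - 1)

q(1) = 0
q′(1) = 1
q′′(1) = -1
q′′′(1) = 2
q^(4)(1) = -6
The Taylor polynomial is Σ q^(k)(1)/k! · (x - 1)^k.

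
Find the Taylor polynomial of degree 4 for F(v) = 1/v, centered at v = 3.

(v - 3)^4/243 - (v - 3)^3/81 + (v - 3)^2/27 - (v - 3)/9 + 1/3

Compute the successive derivatives at the expansion point and divide by k!.
F(3) = 1/3
F′(3) = -1/9
F′′(3) = 2/27
F′′′(3) = -2/27
F^(4)(3) = 8/81
Then c_k = F^(k)(3)/k! gives each Taylor coefficient.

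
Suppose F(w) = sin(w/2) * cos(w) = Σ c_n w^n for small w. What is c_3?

-13/48

Multiply the two series term by term and collect like powers.
[w^0] = 0;  [w^1] = 1/2;  [w^2] = 0;  [w^3] = -13/48.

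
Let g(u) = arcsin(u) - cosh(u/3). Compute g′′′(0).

Combine the two series term by term.
From the series, [u^3] g = 1/6; multiply by 3! = 6 to get 1.

1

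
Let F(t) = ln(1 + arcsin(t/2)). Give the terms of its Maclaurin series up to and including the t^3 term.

Compose series: expand the inner function first, then feed it into the outer expansion.

t^3/16 - t^2/8 + t/2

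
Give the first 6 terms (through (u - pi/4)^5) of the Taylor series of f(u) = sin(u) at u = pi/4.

sqrt(2)*(u - pi/4)^5/240 + sqrt(2)*(u - pi/4)^4/48 - sqrt(2)*(u - pi/4)^3/12 - sqrt(2)*(u - pi/4)^2/4 + sqrt(2)*(u - pi/4)/2 + sqrt(2)/2

[(u - pi/4)^0] = sqrt(2)/2;  [(u - pi/4)^1] = sqrt(2)/2;  [(u - pi/4)^2] = -sqrt(2)/4;  [(u - pi/4)^3] = -sqrt(2)/12;  [(u - pi/4)^4] = sqrt(2)/48;  [(u - pi/4)^5] = sqrt(2)/240.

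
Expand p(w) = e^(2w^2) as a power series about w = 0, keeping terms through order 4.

p(0) = 1
p′(0) = 0
p′′(0) = 4
p′′′(0) = 0
p^(4)(0) = 48

2*w^4 + 2*w^2 + 1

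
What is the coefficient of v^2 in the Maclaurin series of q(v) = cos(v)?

-1/2

Differentiate repeatedly and evaluate at the center.
So c_2 = q′′(0)/2! = -1/2.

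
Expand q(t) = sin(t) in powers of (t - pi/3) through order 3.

-(t - pi/3)^3/12 - sqrt(3)*(t - pi/3)^2/4 + (t - pi/3)/2 + sqrt(3)/2

Compute the successive derivatives at the expansion point and divide by k!.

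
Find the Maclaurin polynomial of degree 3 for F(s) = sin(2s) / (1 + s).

2*s^3/3 - 2*s^2 + 2*s

Expand each factor separately, then convolve coefficients.
F(0) = 0
F′(0) = 2
F′′(0) = -4
F′′′(0) = 4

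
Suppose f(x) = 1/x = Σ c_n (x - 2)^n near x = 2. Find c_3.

-1/16

[(x - 2)^0] = 1/2;  [(x - 2)^1] = -1/4;  [(x - 2)^2] = 1/8;  [(x - 2)^3] = -1/16.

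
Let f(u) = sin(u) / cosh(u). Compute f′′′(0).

Invert the denominator's series and multiply.
From the series, [u^3] f = -2/3; multiply by 3! = 6 to get -4.

-4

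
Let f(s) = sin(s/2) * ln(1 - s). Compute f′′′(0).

Expand each factor separately, then convolve coefficients.
The coefficient of s^3 in the expansion is -1/4, so f′′′(0) = 3! * (-1/4) = -3/2.

-3/2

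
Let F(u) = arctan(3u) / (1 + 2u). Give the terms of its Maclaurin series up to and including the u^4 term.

-6*u^4 + 3*u^3 - 6*u^2 + 3*u

Write out both Maclaurin series and multiply, keeping only the needed powers.
F(0) = 0
F′(0) = 3
F′′(0) = -12
F′′′(0) = 18
F^(4)(0) = -144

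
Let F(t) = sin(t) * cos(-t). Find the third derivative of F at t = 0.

Write out both Maclaurin series and multiply, keeping only the needed powers.
From the series, [t^3] F = -2/3; multiply by 3! = 6 to get -4.

-4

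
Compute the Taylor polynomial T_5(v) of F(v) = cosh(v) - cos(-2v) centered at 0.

Combine the two series term by term.
F(0) = 0
F′(0) = 0
F′′(0) = 5
F′′′(0) = 0
F^(4)(0) = -15
F^(5)(0) = 0

-5*v^4/8 + 5*v^2/2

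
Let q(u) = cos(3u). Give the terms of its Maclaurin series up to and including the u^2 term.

q(0) = 1
q′(0) = 0
q′′(0) = -9

1 - 9*u^2/2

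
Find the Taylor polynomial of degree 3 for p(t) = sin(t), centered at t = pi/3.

Differentiate repeatedly and evaluate at the center.

-(t - pi/3)^3/12 - sqrt(3)*(t - pi/3)^2/4 + (t - pi/3)/2 + sqrt(3)/2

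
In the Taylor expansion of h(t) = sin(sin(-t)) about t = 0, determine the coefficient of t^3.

Substitute the inner expansion into the outer series and collect powers.
h(0) = 0
h′(0) = -1
h′′(0) = 0
h′′′(0) = 2

1/3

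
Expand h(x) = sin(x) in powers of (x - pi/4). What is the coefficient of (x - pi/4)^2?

-sqrt(2)/4

c_2 = h′′(pi/4)/2! = -sqrt(2)/4.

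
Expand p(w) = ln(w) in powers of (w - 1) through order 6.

-(w - 1)^6/6 + (w - 1)^5/5 - (w - 1)^4/4 + (w - 1)^3/3 - (w - 1)^2/2 + (w - 1)

[(w - 1)^0] = 0;  [(w - 1)^1] = 1;  [(w - 1)^2] = -1/2;  [(w - 1)^3] = 1/3;  [(w - 1)^4] = -1/4;  [(w - 1)^5] = 1/5;  [(w - 1)^6] = -1/6.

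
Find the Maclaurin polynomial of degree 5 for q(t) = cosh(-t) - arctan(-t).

Expand each term separately and add.

t^5/5 + t^4/24 - t^3/3 + t^2/2 + t + 1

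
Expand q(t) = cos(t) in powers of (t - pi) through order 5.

Differentiate repeatedly and evaluate at the center.

-(t - pi)^4/24 + (t - pi)^2/2 - 1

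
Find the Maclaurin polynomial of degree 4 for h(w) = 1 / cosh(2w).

Invert the denominator's series and multiply.
h(0) = 1
h′(0) = 0
h′′(0) = -4
h′′′(0) = 0
h^(4)(0) = 80

10*w^4/3 - 2*w^2 + 1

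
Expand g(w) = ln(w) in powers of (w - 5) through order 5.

(w - 5)^5/15625 - (w - 5)^4/2500 + (w - 5)^3/375 - (w - 5)^2/50 + (w - 5)/5 + ln(5)

Use the known series and substitute for the argument.
[(w - 5)^0] = ln(5);  [(w - 5)^1] = 1/5;  [(w - 5)^2] = -1/50;  [(w - 5)^3] = 1/375;  [(w - 5)^4] = -1/2500;  [(w - 5)^5] = 1/15625.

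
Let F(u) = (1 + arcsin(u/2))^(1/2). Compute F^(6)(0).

Plug the Maclaurin series of the inner function into that of the outer and collect terms.
The coefficient of u^6 in the expansion is -3169/2949120, so F^(6)(0) = 6! * (-3169/2949120) = -7*2^(419/781)*3^(714/781)*5^(651/781)*7^(199/781)/225.

-7*2^(419/781)*3^(714/781)*5^(651/781)*7^(199/781)/225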